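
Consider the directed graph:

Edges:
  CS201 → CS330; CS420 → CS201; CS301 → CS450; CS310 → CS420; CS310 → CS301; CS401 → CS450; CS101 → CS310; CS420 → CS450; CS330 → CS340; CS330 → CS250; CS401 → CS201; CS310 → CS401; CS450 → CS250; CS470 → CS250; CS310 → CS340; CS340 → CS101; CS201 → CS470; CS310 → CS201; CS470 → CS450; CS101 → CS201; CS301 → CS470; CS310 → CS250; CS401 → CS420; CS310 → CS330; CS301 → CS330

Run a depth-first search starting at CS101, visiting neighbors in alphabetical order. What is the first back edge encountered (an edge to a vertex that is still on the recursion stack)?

DFS from CS101 (visiting neighbors in alphabetical order); mark gray on enter, black on exit:
CS101 gray
  CS201 gray
    CS330 gray
      CS250 gray
      CS250 black
      CS340 gray
        CS340→CS101: CS101 is gray → back edge
First back edge: CS340 → CS101.

CS340→CS101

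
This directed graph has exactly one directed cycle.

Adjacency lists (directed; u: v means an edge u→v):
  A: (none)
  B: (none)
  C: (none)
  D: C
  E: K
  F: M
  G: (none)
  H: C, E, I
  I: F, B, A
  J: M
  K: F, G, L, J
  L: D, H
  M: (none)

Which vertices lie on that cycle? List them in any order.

DFS with gray/black marking from H:
H gray
  C gray
  C black
  E gray
    K gray
      F gray
        M gray
        M black
      F black
      G gray
      G black
      L gray
        D gray
          D→C: C black — skip
        D black
        L→H: H is gray → back edge
Back edge closes the cycle H → E → K → L → H; its vertices are {E, H, K, L}.

E, H, K, L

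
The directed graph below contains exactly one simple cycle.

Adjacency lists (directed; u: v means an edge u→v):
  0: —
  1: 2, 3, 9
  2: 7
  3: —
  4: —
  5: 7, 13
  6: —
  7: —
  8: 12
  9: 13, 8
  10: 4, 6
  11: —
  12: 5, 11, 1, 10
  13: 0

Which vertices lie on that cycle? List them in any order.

DFS with gray/black marking from 12:
12 gray
  5 gray
    7 gray
    7 black
    13 gray
      0 gray
      0 black
    13 black
  5 black
  11 gray
  11 black
  1 gray
    2 gray
      2→7: 7 black — skip
    2 black
    3 gray
    3 black
    9 gray
      9→13: 13 black — skip
      8 gray
        8→12: 12 is gray → back edge
Back edge closes the cycle 12 → 1 → 9 → 8 → 12; its vertices are {1, 8, 9, 12}.

1, 8, 9, 12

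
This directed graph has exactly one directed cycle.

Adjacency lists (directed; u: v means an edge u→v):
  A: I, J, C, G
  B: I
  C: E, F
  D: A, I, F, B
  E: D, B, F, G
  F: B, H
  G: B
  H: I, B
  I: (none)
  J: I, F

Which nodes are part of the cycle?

DFS with gray/black marking from A:
A gray
  I gray
  I black
  J gray
    J→I: I black — skip
    F gray
      B gray
        B→I: I black — skip
      B black
      H gray
        H→I: I black — skip
        H→B: B black — skip
      H black
    F black
  J black
  C gray
    E gray
      D gray
        D→A: A is gray → back edge
Back edge closes the cycle A → C → E → D → A; its vertices are {A, C, D, E}.

A, C, D, E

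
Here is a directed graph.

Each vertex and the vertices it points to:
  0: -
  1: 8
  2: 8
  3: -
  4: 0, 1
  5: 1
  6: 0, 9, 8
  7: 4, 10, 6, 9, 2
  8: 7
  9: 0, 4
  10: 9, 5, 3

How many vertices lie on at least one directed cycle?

9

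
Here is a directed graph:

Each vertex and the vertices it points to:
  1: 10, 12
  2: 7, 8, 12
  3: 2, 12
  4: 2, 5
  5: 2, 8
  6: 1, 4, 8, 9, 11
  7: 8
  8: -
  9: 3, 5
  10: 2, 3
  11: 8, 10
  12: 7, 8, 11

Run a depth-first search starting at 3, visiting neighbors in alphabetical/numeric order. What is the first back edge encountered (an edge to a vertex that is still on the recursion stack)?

DFS from 3 (visiting neighbors in alphabetical/numeric order); mark gray on enter, black on exit:
3 gray
  2 gray
    7 gray
      8 gray
      8 black
    7 black
    2→8: 8 black — skip
    12 gray
      12→7: 7 black — skip
      12→8: 8 black — skip
      11 gray
        11→8: 8 black — skip
        10 gray
          10→2: 2 is gray → back edge
First back edge: 10 → 2.

10->2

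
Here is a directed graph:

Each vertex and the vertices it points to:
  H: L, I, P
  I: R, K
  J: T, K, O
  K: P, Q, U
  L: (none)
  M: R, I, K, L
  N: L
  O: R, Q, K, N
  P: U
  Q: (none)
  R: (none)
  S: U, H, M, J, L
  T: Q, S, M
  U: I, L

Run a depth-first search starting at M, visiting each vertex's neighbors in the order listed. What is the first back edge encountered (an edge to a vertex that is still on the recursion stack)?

U→I

DFS from M (visiting each vertex's neighbors in the order listed); mark gray on enter, black on exit:
M gray
  R gray
  R black
  I gray
    I→R: R black — skip
    K gray
      P gray
        U gray
          U→I: I is gray → back edge
First back edge: U → I.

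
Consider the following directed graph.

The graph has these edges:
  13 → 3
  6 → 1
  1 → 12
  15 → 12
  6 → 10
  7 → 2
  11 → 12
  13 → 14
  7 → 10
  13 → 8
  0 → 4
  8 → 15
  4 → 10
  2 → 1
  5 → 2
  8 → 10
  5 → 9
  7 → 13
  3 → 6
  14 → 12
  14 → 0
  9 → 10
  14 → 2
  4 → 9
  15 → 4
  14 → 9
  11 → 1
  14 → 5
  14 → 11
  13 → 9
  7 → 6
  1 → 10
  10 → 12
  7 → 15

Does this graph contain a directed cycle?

DFS with white/gray/black marking, starting from 12:
12 gray
12 black
0 gray
  4 gray
    9 gray
      10 gray
        10→12: 12 black — skip
      10 black
    9 black
    4→10: 10 black — skip
  4 black
0 black
1 gray
  1→10: 10 black — skip
  1→12: 12 black — skip
1 black
2 gray
  2→1: 1 black — skip
2 black
3 gray
  6 gray
    6→10: 10 black — skip
    6→1: 1 black — skip
  6 black
3 black
5 gray
  5→2: 2 black — skip
  5→9: 9 black — skip
5 black
7 gray
  13 gray
    13→3: 3 black — skip
    13→9: 9 black — skip
    14 gray
      14→2: 2 black — skip
      14→5: 5 black — skip
      11 gray
        11→1: 1 black — skip
        11→12: 12 black — skip
      11 black
      14→0: 0 black — skip
      14→12: 12 black — skip
      14→9: 9 black — skip
    14 black
    8 gray
      15 gray
        15→12: 12 black — skip
        15→4: 4 black — skip
      15 black
      8→10: 10 black — skip
    8 black
  13 black
  7→2: 2 black — skip
  7→15: 15 black — skip
  7→10: 10 black — skip
  7→6: 6 black — skip
7 black
Every edge goes to a white or black vertex — no back edge, so the graph is acyclic.

No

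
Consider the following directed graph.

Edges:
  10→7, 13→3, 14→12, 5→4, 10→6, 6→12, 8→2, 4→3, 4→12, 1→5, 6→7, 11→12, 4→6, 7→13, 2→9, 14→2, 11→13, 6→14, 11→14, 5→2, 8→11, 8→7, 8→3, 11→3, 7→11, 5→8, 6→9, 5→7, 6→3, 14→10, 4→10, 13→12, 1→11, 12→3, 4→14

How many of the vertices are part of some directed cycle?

5

A vertex is on a directed cycle iff it belongs to a strongly connected component of size ≥ 2 (or has a self-loop).
The vertices on cycles are {6, 7, 10, 11, 14} — 5 in total.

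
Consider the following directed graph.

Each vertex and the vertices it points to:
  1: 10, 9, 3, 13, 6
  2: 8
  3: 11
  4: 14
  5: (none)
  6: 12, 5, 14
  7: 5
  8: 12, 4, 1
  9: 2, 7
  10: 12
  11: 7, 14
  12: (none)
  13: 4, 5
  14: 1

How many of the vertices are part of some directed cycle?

10

A vertex is on a directed cycle iff it belongs to a strongly connected component of size ≥ 2 (or has a self-loop).
The vertices on cycles are {1, 2, 3, 4, 6, 8, 9, 11, 13, 14} — 10 in total.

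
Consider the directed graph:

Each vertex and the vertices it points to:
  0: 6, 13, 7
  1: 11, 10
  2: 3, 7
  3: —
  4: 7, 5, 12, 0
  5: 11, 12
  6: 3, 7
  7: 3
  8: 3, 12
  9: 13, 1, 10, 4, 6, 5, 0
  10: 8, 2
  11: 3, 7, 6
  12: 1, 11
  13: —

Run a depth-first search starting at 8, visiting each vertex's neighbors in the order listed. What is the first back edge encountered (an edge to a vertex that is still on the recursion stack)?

10→8

DFS from 8 (visiting each vertex's neighbors in the order listed); mark gray on enter, black on exit:
8 gray
  3 gray
  3 black
  12 gray
    1 gray
      11 gray
        11→3: 3 black — skip
        7 gray
          7→3: 3 black — skip
        7 black
        6 gray
          6→3: 3 black — skip
          6→7: 7 black — skip
        6 black
      11 black
      10 gray
        10→8: 8 is gray → back edge
First back edge: 10 → 8.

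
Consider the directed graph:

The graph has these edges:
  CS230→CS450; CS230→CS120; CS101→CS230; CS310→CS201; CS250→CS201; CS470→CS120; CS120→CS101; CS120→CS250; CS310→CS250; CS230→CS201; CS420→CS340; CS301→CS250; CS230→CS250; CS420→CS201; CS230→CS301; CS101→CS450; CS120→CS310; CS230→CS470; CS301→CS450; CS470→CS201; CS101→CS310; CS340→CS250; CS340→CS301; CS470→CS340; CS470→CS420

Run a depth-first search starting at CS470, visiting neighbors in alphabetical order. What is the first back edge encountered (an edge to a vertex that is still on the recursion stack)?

CS230→CS120

DFS from CS470 (visiting neighbors in alphabetical order); mark gray on enter, black on exit:
CS470 gray
  CS120 gray
    CS101 gray
      CS230 gray
        CS230→CS120: CS120 is gray → back edge
First back edge: CS230 → CS120.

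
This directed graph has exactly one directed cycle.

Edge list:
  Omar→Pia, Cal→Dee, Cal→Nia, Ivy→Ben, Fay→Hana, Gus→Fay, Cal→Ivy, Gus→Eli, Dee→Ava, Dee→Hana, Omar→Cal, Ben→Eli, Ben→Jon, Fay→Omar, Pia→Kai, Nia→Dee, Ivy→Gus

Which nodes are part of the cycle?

Cal, Fay, Gus, Ivy, Omar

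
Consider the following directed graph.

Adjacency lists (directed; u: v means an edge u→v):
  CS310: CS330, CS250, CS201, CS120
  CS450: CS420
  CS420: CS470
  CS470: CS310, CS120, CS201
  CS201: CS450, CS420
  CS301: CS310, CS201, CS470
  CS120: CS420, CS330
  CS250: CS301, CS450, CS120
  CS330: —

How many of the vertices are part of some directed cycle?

A vertex is on a directed cycle iff it belongs to a strongly connected component of size ≥ 2 (or has a self-loop).
The vertices on cycles are {CS120, CS201, CS250, CS301, CS310, CS420, CS450, CS470} — 8 in total.

8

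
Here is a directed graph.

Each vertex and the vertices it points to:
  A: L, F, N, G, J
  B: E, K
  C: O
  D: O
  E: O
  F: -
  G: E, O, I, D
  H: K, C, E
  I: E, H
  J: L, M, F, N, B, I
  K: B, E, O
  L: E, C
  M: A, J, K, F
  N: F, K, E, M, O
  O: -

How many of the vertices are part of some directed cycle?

A vertex is on a directed cycle iff it belongs to a strongly connected component of size ≥ 2 (or has a self-loop).
The vertices on cycles are {A, B, J, K, M, N} — 6 in total.

6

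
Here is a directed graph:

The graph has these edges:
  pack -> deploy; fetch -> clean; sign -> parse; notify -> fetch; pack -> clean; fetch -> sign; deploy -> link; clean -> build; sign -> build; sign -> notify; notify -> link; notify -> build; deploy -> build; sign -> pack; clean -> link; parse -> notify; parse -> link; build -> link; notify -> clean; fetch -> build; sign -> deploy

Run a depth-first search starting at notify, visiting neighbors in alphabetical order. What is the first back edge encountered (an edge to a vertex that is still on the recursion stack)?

sign->notify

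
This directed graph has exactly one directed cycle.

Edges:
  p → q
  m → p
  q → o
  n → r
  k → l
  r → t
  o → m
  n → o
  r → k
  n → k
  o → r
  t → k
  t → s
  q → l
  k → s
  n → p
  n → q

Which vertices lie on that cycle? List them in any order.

DFS with gray/black marking from o:
o gray
  r gray
    t gray
      k gray
        l gray
        l black
        s gray
        s black
      k black
      t→s: s black — skip
    t black
    r→k: k black — skip
  r black
  m gray
    p gray
      q gray
        q→o: o is gray → back edge
Back edge closes the cycle o → m → p → q → o; its vertices are {m, o, p, q}.

m, o, p, q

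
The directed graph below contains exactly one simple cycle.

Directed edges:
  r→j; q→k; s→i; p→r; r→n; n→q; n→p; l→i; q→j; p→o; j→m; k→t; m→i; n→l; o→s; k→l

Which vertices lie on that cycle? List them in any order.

n, p, r

DFS with gray/black marking from n:
n gray
  l gray
    i gray
    i black
  l black
  p gray
    o gray
      s gray
        s→i: i black — skip
      s black
    o black
    r gray
      j gray
        m gray
          m→i: i black — skip
        m black
      j black
      r→n: n is gray → back edge
Back edge closes the cycle n → p → r → n; its vertices are {n, p, r}.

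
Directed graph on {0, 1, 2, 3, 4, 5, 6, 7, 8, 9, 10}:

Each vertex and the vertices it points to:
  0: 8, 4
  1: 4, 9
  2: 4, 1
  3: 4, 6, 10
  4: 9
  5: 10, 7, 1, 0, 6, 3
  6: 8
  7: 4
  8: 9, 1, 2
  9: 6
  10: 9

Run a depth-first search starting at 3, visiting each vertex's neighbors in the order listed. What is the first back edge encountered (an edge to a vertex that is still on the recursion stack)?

8->9

DFS from 3 (visiting each vertex's neighbors in the order listed); mark gray on enter, black on exit:
3 gray
  4 gray
    9 gray
      6 gray
        8 gray
          8→9: 9 is gray → back edge
First back edge: 8 → 9.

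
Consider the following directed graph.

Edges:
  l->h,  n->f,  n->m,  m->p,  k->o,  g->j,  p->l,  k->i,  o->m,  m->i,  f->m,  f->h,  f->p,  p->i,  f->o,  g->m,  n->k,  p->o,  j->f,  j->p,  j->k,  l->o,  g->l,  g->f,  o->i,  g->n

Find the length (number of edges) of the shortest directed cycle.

3

For each vertex v, BFS finds the shortest path from v back to v.
The shortest such closed walk is m → p → o → m, length 3.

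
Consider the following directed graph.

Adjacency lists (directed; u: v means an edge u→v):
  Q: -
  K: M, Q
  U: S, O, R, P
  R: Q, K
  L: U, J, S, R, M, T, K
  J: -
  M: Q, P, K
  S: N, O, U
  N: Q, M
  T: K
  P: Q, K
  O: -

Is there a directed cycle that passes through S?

Yes

S is on a cycle iff S can reach itself via ≥1 edge.
S → U → S — yes.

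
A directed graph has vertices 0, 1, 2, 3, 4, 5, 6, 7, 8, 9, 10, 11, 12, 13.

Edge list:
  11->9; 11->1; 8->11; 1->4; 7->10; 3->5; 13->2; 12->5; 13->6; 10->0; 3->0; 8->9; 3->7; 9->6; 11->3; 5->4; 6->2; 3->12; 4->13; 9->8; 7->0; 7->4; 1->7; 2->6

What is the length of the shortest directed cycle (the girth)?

2

For each vertex v, BFS finds the shortest path from v back to v.
The shortest such closed walk is 9 → 8 → 9, length 2.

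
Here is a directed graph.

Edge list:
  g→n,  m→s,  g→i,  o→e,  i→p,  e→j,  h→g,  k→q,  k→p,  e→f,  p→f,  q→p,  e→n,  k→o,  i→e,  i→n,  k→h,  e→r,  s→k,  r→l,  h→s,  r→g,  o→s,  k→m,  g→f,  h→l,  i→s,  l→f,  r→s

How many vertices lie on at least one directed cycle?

A vertex is on a directed cycle iff it belongs to a strongly connected component of size ≥ 2 (or has a self-loop).
The vertices on cycles are {e, g, h, i, k, m, o, r, s} — 9 in total.

9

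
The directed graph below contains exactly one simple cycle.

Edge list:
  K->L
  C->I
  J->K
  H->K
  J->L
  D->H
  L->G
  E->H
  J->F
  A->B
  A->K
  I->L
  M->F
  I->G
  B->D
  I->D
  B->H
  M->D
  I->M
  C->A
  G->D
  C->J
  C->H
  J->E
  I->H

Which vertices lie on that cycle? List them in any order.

DFS with gray/black marking from L:
L gray
  G gray
    D gray
      H gray
        K gray
          K→L: L is gray → back edge
Back edge closes the cycle L → G → D → H → K → L; its vertices are {D, G, H, K, L}.

D, G, H, K, L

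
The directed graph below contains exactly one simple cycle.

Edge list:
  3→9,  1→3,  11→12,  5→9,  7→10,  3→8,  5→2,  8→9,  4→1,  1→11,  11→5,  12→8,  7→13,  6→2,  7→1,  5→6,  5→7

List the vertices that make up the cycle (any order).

1, 5, 7, 11

DFS with gray/black marking from 1:
1 gray
  3 gray
    9 gray
    9 black
    8 gray
      8→9: 9 black — skip
    8 black
  3 black
  11 gray
    12 gray
      12→8: 8 black — skip
    12 black
    5 gray
      6 gray
        2 gray
        2 black
      6 black
      5→2: 2 black — skip
      7 gray
        10 gray
        10 black
        13 gray
        13 black
        7→1: 1 is gray → back edge
Back edge closes the cycle 1 → 11 → 5 → 7 → 1; its vertices are {1, 5, 7, 11}.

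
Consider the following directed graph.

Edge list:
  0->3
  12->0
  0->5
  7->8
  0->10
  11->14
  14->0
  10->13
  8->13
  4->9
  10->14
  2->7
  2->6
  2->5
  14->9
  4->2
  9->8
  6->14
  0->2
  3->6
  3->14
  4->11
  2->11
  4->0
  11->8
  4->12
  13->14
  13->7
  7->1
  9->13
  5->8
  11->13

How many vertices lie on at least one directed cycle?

12

A vertex is on a directed cycle iff it belongs to a strongly connected component of size ≥ 2 (or has a self-loop).
The vertices on cycles are {0, 2, 3, 5, 6, 7, 8, 9, 10, 11, 13, 14} — 12 in total.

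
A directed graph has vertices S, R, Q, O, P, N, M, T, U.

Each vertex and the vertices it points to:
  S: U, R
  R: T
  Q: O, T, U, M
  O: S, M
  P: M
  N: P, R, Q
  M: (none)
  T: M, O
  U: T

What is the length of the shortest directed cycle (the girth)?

4

For each vertex v, BFS finds the shortest path from v back to v.
The shortest such closed walk is R → T → O → S → R, length 4.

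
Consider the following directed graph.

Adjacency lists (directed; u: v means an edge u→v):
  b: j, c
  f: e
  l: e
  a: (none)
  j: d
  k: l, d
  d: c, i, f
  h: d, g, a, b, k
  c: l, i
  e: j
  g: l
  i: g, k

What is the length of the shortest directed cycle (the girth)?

3

For each vertex v, BFS finds the shortest path from v back to v.
The shortest such closed walk is d → i → k → d, length 3.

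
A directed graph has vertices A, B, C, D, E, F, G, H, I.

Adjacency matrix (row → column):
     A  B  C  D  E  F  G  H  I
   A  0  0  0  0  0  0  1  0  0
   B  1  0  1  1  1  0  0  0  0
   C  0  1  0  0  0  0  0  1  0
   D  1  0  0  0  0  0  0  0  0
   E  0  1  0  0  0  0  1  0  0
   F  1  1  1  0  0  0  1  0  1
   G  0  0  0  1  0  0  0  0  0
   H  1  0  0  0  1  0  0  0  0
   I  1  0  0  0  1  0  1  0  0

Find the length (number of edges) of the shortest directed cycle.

2

For each vertex v, BFS finds the shortest path from v back to v.
The shortest such closed walk is C → B → C, length 2.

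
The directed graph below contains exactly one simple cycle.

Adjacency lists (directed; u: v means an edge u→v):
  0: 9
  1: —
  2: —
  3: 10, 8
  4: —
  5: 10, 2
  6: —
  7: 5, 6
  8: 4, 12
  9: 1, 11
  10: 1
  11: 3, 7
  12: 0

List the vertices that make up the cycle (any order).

0, 3, 8, 9, 11, 12

DFS with gray/black marking from 11:
11 gray
  3 gray
    10 gray
      1 gray
      1 black
    10 black
    8 gray
      4 gray
      4 black
      12 gray
        0 gray
          9 gray
            9→1: 1 black — skip
            9→11: 11 is gray → back edge
Back edge closes the cycle 11 → 3 → 8 → 12 → 0 → 9 → 11; its vertices are {0, 3, 8, 9, 11, 12}.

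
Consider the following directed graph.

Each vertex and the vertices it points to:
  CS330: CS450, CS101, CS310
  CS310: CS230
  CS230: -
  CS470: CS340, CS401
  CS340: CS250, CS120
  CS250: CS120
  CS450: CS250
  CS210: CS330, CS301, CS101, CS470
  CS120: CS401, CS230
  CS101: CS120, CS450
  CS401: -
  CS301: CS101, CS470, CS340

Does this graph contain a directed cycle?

DFS with white/gray/black marking, starting from CS470:
CS470 gray
  CS340 gray
    CS250 gray
      CS120 gray
        CS401 gray
        CS401 black
        CS230 gray
        CS230 black
      CS120 black
    CS250 black
    CS340→CS120: CS120 black — skip
  CS340 black
  CS470→CS401: CS401 black — skip
CS470 black
CS330 gray
  CS450 gray
    CS450→CS250: CS250 black — skip
  CS450 black
  CS101 gray
    CS101→CS120: CS120 black — skip
    CS101→CS450: CS450 black — skip
  CS101 black
  CS310 gray
    CS310→CS230: CS230 black — skip
  CS310 black
CS330 black
CS210 gray
  CS210→CS330: CS330 black — skip
  CS301 gray
    CS301→CS101: CS101 black — skip
    CS301→CS470: CS470 black — skip
    CS301→CS340: CS340 black — skip
  CS301 black
  CS210→CS101: CS101 black — skip
  CS210→CS470: CS470 black — skip
CS210 black
Every edge goes to a white or black vertex — no back edge, so the graph is acyclic.

No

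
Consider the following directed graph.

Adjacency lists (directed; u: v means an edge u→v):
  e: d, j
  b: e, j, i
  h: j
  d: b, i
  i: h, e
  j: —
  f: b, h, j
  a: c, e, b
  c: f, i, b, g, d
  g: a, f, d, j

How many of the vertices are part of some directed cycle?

A vertex is on a directed cycle iff it belongs to a strongly connected component of size ≥ 2 (or has a self-loop).
The vertices on cycles are {a, b, c, d, e, g, i} — 7 in total.

7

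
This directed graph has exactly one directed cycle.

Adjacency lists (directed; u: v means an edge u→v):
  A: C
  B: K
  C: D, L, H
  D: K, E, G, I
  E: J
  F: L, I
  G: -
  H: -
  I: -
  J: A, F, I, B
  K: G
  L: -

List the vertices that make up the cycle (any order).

DFS with gray/black marking from J:
J gray
  A gray
    C gray
      D gray
        K gray
          G gray
          G black
        K black
        E gray
          E→J: J is gray → back edge
Back edge closes the cycle J → A → C → D → E → J; its vertices are {A, C, D, E, J}.

A, C, D, E, J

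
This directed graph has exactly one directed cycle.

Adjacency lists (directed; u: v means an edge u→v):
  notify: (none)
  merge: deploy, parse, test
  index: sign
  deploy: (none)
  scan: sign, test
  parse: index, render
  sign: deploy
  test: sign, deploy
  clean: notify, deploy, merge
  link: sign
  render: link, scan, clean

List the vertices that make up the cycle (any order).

clean, merge, parse, render

DFS with gray/black marking from merge:
merge gray
  deploy gray
  deploy black
  parse gray
    index gray
      sign gray
        sign→deploy: deploy black — skip
      sign black
    index black
    render gray
      link gray
        link→sign: sign black — skip
      link black
      scan gray
        scan→sign: sign black — skip
        test gray
          test→sign: sign black — skip
          test→deploy: deploy black — skip
        test black
      scan black
      clean gray
        notify gray
        notify black
        clean→deploy: deploy black — skip
        clean→merge: merge is gray → back edge
Back edge closes the cycle merge → parse → render → clean → merge; its vertices are {clean, merge, parse, render}.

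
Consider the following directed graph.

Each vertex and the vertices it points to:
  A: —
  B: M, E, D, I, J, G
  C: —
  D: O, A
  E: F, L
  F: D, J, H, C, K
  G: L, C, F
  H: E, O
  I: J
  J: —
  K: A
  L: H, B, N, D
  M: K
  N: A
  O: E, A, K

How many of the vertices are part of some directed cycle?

8

A vertex is on a directed cycle iff it belongs to a strongly connected component of size ≥ 2 (or has a self-loop).
The vertices on cycles are {B, D, E, F, G, H, L, O} — 8 in total.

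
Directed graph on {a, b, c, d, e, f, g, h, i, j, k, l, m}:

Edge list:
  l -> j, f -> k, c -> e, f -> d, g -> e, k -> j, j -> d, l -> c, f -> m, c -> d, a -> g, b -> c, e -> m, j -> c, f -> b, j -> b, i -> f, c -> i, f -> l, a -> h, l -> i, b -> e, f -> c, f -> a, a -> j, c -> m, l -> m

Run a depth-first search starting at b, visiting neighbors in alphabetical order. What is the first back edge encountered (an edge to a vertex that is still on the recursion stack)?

DFS from b (visiting neighbors in alphabetical order); mark gray on enter, black on exit:
b gray
  c gray
    d gray
    d black
    e gray
      m gray
      m black
    e black
    i gray
      f gray
        a gray
          g gray
            g→e: e black — skip
          g black
          h gray
          h black
          j gray
            j→b: b is gray → back edge
First back edge: j → b.

j→b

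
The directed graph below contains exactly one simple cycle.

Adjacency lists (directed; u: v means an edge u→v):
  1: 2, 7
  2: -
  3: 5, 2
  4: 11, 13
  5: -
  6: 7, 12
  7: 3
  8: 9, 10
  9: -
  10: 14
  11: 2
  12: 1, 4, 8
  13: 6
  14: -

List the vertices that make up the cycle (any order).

4, 6, 12, 13

DFS with gray/black marking from 6:
6 gray
  7 gray
    3 gray
      5 gray
      5 black
      2 gray
      2 black
    3 black
  7 black
  12 gray
    1 gray
      1→2: 2 black — skip
      1→7: 7 black — skip
    1 black
    4 gray
      11 gray
        11→2: 2 black — skip
      11 black
      13 gray
        13→6: 6 is gray → back edge
Back edge closes the cycle 6 → 12 → 4 → 13 → 6; its vertices are {4, 6, 12, 13}.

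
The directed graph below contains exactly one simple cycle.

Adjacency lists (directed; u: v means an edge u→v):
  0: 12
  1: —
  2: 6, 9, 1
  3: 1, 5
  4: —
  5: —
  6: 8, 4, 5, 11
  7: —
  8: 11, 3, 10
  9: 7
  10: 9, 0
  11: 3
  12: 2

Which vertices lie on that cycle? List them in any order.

DFS with gray/black marking from 6:
6 gray
  8 gray
    11 gray
      3 gray
        1 gray
        1 black
        5 gray
        5 black
      3 black
    11 black
    8→3: 3 black — skip
    10 gray
      9 gray
        7 gray
        7 black
      9 black
      0 gray
        12 gray
          2 gray
            2→6: 6 is gray → back edge
Back edge closes the cycle 6 → 8 → 10 → 0 → 12 → 2 → 6; its vertices are {0, 2, 6, 8, 10, 12}.

0, 2, 6, 8, 10, 12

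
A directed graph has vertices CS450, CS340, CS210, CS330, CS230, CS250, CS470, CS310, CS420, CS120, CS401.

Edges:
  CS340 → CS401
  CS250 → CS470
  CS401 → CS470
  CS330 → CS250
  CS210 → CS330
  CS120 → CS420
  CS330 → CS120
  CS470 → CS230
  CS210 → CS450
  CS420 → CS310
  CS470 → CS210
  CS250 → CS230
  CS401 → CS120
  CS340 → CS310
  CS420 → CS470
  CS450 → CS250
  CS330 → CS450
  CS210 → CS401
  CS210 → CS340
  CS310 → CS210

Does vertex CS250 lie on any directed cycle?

CS250 is on a cycle iff CS250 can reach itself via ≥1 edge.
CS250 → CS470 → CS210 → CS450 → CS250 — yes.

Yes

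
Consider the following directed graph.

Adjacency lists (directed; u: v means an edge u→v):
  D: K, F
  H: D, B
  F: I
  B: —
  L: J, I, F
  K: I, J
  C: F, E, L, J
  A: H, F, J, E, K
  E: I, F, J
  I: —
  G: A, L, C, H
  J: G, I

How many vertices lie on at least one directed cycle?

9

A vertex is on a directed cycle iff it belongs to a strongly connected component of size ≥ 2 (or has a self-loop).
The vertices on cycles are {A, C, D, E, G, H, J, K, L} — 9 in total.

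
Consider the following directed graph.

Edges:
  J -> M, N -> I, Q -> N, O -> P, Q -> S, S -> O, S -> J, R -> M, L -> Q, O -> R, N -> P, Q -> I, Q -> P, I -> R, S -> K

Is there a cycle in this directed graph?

No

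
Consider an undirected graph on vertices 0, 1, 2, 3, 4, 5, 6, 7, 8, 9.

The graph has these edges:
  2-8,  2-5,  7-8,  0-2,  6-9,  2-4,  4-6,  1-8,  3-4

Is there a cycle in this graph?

DFS, tracking each vertex's parent; an edge to a visited non-parent vertex closes a cycle.
Start from 8:
visit 8 (parent –)
  visit 2 (parent 8)
    visit 0 (parent 2)
      0–2: parent, skip
    visit 4 (parent 2)
      4–2: parent, skip
      visit 6 (parent 4)
        6–4: parent, skip
        visit 9 (parent 6)
          9–6: parent, skip
      visit 3 (parent 4)
        3–4: parent, skip
    2–8: parent, skip
    visit 5 (parent 2)
      5–2: parent, skip
  visit 1 (parent 8)
    1–8: parent, skip
  visit 7 (parent 8)
    7–8: parent, skip
No non-parent visited neighbor found — the graph is a forest.

No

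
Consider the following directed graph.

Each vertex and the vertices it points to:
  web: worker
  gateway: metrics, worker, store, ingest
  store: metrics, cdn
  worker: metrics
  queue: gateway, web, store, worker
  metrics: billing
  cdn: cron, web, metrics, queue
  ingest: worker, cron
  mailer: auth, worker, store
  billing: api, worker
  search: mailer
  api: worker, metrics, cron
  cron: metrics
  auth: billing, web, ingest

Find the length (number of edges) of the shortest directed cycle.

For each vertex v, BFS finds the shortest path from v back to v.
The shortest such closed walk is store → cdn → queue → store, length 3.

3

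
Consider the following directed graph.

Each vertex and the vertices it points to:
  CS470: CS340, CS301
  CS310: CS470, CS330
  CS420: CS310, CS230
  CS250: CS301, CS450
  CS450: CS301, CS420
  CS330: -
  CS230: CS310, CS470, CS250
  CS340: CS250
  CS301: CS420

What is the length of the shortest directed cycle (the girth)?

For each vertex v, BFS finds the shortest path from v back to v.
The shortest such closed walk is CS420 → CS310 → CS470 → CS301 → CS420, length 4.

4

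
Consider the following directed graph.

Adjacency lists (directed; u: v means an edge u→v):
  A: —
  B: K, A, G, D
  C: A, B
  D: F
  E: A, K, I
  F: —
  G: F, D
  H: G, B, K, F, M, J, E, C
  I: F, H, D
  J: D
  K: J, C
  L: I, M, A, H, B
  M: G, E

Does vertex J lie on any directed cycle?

No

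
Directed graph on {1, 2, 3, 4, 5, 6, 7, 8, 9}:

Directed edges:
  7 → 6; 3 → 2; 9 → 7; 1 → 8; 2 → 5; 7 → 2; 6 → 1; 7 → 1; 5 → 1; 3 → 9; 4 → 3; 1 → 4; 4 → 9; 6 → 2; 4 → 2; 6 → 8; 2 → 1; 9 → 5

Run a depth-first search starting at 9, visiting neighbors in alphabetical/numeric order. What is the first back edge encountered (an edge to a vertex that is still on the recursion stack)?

2->1

DFS from 9 (visiting neighbors in alphabetical/numeric order); mark gray on enter, black on exit:
9 gray
  5 gray
    1 gray
      4 gray
        2 gray
          2→1: 1 is gray → back edge
First back edge: 2 → 1.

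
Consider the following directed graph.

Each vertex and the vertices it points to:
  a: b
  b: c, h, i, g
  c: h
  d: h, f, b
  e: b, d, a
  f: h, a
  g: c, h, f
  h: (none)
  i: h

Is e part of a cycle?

No

e lies on a cycle iff there is a path from e back to itself.
Exploring from e, it never reaches itself; equivalently, its strongly connected component is a singleton.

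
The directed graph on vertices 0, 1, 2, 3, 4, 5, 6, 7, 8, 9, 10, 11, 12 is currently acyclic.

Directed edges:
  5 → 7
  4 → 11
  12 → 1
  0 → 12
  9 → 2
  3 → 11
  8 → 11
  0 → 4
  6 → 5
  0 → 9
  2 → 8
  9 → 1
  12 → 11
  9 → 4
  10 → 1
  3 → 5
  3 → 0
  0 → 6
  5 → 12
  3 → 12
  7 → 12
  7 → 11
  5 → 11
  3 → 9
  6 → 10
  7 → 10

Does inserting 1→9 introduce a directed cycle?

Yes

Adding 1→9 creates a cycle iff 9 can already reach 1.
Path from 9: 9 → 1.
So 9 → … → 1 → 9 is a cycle.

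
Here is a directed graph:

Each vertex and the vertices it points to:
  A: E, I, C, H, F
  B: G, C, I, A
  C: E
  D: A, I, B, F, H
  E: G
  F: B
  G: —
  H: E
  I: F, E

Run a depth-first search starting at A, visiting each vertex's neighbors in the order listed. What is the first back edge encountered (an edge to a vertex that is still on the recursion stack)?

DFS from A (visiting each vertex's neighbors in the order listed); mark gray on enter, black on exit:
A gray
  E gray
    G gray
    G black
  E black
  I gray
    F gray
      B gray
        B→G: G black — skip
        C gray
          C→E: E black — skip
        C black
        B→I: I is gray → back edge
First back edge: B → I.

B->I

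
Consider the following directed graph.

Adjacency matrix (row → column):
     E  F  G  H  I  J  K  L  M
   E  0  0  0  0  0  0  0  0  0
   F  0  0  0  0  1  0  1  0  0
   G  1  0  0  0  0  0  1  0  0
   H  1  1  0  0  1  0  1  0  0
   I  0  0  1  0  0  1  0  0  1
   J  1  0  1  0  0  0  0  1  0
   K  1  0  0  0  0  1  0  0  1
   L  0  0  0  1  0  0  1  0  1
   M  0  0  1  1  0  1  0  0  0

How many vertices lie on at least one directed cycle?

8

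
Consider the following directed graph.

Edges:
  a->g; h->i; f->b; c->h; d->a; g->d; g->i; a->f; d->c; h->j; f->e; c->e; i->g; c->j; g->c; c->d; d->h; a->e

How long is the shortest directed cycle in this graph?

For each vertex v, BFS finds the shortest path from v back to v.
The shortest such closed walk is g → i → g, length 2.

2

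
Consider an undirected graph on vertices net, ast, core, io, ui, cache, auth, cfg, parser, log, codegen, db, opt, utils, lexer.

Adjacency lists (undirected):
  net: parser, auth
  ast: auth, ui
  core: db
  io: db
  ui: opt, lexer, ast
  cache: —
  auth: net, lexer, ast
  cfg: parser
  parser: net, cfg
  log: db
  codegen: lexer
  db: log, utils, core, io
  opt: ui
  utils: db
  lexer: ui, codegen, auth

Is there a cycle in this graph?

DFS, tracking each vertex's parent; an edge to a visited non-parent vertex closes a cycle.
Start from core:
visit core (parent –)
  visit db (parent core)
    visit log (parent db)
      log–db: parent, skip
    visit utils (parent db)
      utils–db: parent, skip
    db–core: parent, skip
    visit io (parent db)
      io–db: parent, skip
visit net (parent –)
  visit parser (parent net)
    parser–net: parent, skip
    visit cfg (parent parser)
      cfg–parser: parent, skip
  visit auth (parent net)
    auth–net: parent, skip
    visit lexer (parent auth)
      visit ui (parent lexer)
        visit opt (parent ui)
          opt–ui: parent, skip
        ui–lexer: parent, skip
        visit ast (parent ui)
          ast–auth: auth visited and ≠ parent → cycle
Cycle: auth – lexer – ui – ast – auth.

Yes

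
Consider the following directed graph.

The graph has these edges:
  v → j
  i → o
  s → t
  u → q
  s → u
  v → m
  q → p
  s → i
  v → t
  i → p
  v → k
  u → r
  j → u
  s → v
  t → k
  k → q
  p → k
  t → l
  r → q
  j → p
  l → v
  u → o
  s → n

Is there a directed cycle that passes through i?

No

i lies on a cycle iff there is a path from i back to itself.
Exploring from i, it never reaches itself; equivalently, its strongly connected component is a singleton.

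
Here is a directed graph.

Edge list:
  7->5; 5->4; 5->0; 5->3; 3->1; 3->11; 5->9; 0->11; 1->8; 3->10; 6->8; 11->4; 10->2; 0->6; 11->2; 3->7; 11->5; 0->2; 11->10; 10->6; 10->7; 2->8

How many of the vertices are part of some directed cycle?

6

A vertex is on a directed cycle iff it belongs to a strongly connected component of size ≥ 2 (or has a self-loop).
The vertices on cycles are {0, 3, 5, 7, 10, 11} — 6 in total.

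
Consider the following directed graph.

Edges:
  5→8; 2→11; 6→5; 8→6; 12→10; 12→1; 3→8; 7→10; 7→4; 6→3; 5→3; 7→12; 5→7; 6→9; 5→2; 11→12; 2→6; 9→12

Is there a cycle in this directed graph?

DFS with white/gray/black marking, starting from 1:
1 gray
1 black
2 gray
  6 gray
    3 gray
      8 gray
        8→6: 6 is gray → back edge
Back edge found, so a cycle exists: 6 → 3 → 8 → 6.

Yes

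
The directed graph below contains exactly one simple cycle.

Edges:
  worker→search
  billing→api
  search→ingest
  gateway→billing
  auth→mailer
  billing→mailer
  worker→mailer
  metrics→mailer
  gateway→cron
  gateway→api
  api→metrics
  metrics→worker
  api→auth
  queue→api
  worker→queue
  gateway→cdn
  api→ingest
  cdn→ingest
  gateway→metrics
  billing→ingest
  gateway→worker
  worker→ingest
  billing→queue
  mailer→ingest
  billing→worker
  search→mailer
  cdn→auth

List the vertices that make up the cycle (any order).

DFS with gray/black marking from queue:
queue gray
  api gray
    auth gray
      mailer gray
        ingest gray
        ingest black
      mailer black
    auth black
    api→ingest: ingest black — skip
    metrics gray
      metrics→mailer: mailer black — skip
      worker gray
        worker→ingest: ingest black — skip
        worker→queue: queue is gray → back edge
Back edge closes the cycle queue → api → metrics → worker → queue; its vertices are {api, queue, worker, metrics}.

api, queue, worker, metrics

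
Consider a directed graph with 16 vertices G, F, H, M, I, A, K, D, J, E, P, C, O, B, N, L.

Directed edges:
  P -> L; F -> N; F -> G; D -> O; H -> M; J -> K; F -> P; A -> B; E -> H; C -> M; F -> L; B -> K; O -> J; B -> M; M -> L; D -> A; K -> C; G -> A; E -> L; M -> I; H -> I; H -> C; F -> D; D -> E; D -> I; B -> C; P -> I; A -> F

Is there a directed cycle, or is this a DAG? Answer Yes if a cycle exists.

Yes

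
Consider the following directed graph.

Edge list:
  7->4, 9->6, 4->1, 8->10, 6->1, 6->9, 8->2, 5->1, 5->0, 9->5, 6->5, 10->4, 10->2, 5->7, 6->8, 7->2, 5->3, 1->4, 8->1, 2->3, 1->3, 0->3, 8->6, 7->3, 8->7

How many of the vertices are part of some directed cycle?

5

A vertex is on a directed cycle iff it belongs to a strongly connected component of size ≥ 2 (or has a self-loop).
The vertices on cycles are {1, 4, 6, 8, 9} — 5 in total.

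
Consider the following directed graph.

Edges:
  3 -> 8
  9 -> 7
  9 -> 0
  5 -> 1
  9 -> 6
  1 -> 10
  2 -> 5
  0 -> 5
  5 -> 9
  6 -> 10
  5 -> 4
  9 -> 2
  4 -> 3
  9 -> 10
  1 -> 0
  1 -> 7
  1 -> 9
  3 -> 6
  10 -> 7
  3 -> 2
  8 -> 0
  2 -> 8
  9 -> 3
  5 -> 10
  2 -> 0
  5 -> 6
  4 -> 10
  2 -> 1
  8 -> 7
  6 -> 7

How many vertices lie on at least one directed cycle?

A vertex is on a directed cycle iff it belongs to a strongly connected component of size ≥ 2 (or has a self-loop).
The vertices on cycles are {0, 1, 2, 3, 4, 5, 8, 9} — 8 in total.

8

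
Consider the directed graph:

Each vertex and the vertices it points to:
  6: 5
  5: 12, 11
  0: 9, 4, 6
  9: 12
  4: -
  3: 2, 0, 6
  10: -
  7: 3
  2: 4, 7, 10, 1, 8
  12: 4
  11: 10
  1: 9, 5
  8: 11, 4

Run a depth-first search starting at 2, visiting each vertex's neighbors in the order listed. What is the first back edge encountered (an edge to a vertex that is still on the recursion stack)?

3->2

DFS from 2 (visiting each vertex's neighbors in the order listed); mark gray on enter, black on exit:
2 gray
  4 gray
  4 black
  7 gray
    3 gray
      3→2: 2 is gray → back edge
First back edge: 3 → 2.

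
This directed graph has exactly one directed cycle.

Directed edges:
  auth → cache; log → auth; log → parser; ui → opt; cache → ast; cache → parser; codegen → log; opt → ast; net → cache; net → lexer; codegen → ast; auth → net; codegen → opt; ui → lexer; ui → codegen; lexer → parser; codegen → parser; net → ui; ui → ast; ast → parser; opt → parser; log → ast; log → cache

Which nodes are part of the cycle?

ui, log, net, auth, codegen

DFS with gray/black marking from auth:
auth gray
  net gray
    cache gray
      parser gray
      parser black
      ast gray
        ast→parser: parser black — skip
      ast black
    cache black
    ui gray
      codegen gray
        opt gray
          opt→ast: ast black — skip
          opt→parser: parser black — skip
        opt black
        codegen→ast: ast black — skip
        codegen→parser: parser black — skip
        log gray
          log→parser: parser black — skip
          log→ast: ast black — skip
          log→auth: auth is gray → back edge
Back edge closes the cycle auth → net → ui → codegen → log → auth; its vertices are {ui, log, net, auth, codegen}.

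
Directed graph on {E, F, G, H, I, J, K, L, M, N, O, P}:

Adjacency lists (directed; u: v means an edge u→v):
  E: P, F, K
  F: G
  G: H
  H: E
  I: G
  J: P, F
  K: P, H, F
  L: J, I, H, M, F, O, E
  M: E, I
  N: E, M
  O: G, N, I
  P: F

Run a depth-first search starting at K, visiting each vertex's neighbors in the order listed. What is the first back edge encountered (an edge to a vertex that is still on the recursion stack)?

E→P

DFS from K (visiting each vertex's neighbors in the order listed); mark gray on enter, black on exit:
K gray
  P gray
    F gray
      G gray
        H gray
          E gray
            E→P: P is gray → back edge
First back edge: E → P.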